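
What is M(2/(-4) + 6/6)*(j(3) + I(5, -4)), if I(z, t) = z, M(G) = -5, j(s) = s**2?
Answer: -70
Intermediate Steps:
M(2/(-4) + 6/6)*(j(3) + I(5, -4)) = -5*(3**2 + 5) = -5*(9 + 5) = -5*14 = -70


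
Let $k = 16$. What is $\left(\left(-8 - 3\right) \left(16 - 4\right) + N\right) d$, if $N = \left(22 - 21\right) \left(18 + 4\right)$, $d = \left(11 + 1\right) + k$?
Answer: $-3080$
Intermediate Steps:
$d = 28$ ($d = \left(11 + 1\right) + 16 = 12 + 16 = 28$)
$N = 22$ ($N = 1 \cdot 22 = 22$)
$\left(\left(-8 - 3\right) \left(16 - 4\right) + N\right) d = \left(\left(-8 - 3\right) \left(16 - 4\right) + 22\right) 28 = \left(\left(-11\right) 12 + 22\right) 28 = \left(-132 + 22\right) 28 = \left(-110\right) 28 = -3080$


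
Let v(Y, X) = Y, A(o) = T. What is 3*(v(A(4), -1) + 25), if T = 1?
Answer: 78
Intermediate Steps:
A(o) = 1
3*(v(A(4), -1) + 25) = 3*(1 + 25) = 3*26 = 78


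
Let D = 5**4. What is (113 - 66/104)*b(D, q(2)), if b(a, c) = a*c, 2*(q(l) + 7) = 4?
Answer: -18259375/52 ≈ -3.5114e+5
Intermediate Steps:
q(l) = -5 (q(l) = -7 + (1/2)*4 = -7 + 2 = -5)
D = 625
(113 - 66/104)*b(D, q(2)) = (113 - 66/104)*(625*(-5)) = (113 - 66*1/104)*(-3125) = (113 - 33/52)*(-3125) = (5843/52)*(-3125) = -18259375/52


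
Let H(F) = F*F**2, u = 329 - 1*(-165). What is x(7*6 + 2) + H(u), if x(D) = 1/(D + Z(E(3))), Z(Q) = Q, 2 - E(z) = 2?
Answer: 5304366497/44 ≈ 1.2055e+8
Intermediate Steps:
E(z) = 0 (E(z) = 2 - 1*2 = 2 - 2 = 0)
u = 494 (u = 329 + 165 = 494)
H(F) = F**3
x(D) = 1/D (x(D) = 1/(D + 0) = 1/D)
x(7*6 + 2) + H(u) = 1/(7*6 + 2) + 494**3 = 1/(42 + 2) + 120553784 = 1/44 + 120553784 = 5304366497/44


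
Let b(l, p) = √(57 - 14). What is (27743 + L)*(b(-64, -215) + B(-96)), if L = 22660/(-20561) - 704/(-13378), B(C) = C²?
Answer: 35162916404235264/137532529 + 3815420616779*√43/137532529 ≈ 2.5585e+8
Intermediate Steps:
b(l, p) = √43
L = -144335268/137532529 (L = 22660*(-1/20561) - 704*(-1/13378) = -22660/20561 + 352/6689 = -144335268/137532529 ≈ -1.0495)
(27743 + L)*(b(-64, -215) + B(-96)) = (27743 - 144335268/137532529)*(√43 + (-96)²) = 3815420616779*(√43 + 9216)/137532529 = 3815420616779*(9216 + √43)/137532529 = 35162916404235264/137532529 + 3815420616779*√43/137532529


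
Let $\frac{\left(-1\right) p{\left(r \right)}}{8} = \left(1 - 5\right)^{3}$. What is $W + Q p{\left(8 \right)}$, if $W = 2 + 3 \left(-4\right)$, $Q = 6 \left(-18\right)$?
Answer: $-55306$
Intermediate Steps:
$p{\left(r \right)} = 512$ ($p{\left(r \right)} = - 8 \left(1 - 5\right)^{3} = - 8 \left(-4\right)^{3} = \left(-8\right) \left(-64\right) = 512$)
$Q = -108$
$W = -10$ ($W = 2 - 12 = -10$)
$W + Q p{\left(8 \right)} = -10 - 55296 = -55306$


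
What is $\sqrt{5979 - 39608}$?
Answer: $i \sqrt{33629} \approx 183.38 i$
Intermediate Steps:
$\sqrt{5979 - 39608} = \sqrt{-33629} = i \sqrt{33629}$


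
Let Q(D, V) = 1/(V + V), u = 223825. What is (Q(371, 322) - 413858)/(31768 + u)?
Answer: -266524551/164601892 ≈ -1.6192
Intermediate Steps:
Q(D, V) = 1/(2*V)
(Q(371, 322) - 413858)/(31768 + u) = ((½)/322 - 413858)/(31768 + 223825) = ((½)*(1/322) - 413858)/255593 = (1/644 - 413858)*(1/255593) = -266524551/644*1/255593 = -266524551/164601892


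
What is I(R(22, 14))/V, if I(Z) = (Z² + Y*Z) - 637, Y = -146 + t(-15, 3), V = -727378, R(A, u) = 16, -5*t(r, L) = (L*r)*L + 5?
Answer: 2301/727378 ≈ 0.0031634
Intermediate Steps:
t(r, L) = -1 - r*L²/5 (t(r, L) = -((L*r)*L + 5)/5 = -(r*L² + 5)/5 = -(5 + r*L²)/5 = -1 - r*L²/5)
Y = -120 (Y = -146 + (-1 - ⅕*(-15)*3²) = -146 + (-1 - ⅕*(-15)*9) = -146 + (-1 + 27) = -146 + 26 = -120)
I(Z) = -637 + Z² - 120*Z (I(Z) = (Z² - 120*Z) - 637 = -637 + Z² - 120*Z)
I(R(22, 14))/V = (-637 + 16² - 120*16)/(-727378) = (-637 + 256 - 1920)*(-1/727378) = -2301*(-1/727378) = 2301/727378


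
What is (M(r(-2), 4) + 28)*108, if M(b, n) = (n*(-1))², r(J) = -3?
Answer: 4752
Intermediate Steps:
M(b, n) = n² (M(b, n) = (-n)² = n²)
(M(r(-2), 4) + 28)*108 = (4² + 28)*108 = (16 + 28)*108 = 44*108 = 4752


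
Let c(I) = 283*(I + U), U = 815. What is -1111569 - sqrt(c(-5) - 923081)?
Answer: -1111569 - I*sqrt(693851) ≈ -1.1116e+6 - 832.98*I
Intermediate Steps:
c(I) = 230645 + 283*I (c(I) = 283*(I + 815) = 283*(815 + I) = 230645 + 283*I)
-1111569 - sqrt(c(-5) - 923081) = -1111569 - sqrt((230645 + 283*(-5)) - 923081) = -1111569 - sqrt((230645 - 1415) - 923081) = -1111569 - sqrt(229230 - 923081) = -1111569 - sqrt(-693851) = -1111569 - I*sqrt(693851)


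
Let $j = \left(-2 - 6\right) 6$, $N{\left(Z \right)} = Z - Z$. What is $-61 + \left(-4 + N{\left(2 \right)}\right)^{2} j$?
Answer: $-829$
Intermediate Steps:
$N{\left(Z \right)} = 0$
$j = -48$ ($j = \left(-8\right) 6 = -48$)
$-61 + \left(-4 + N{\left(2 \right)}\right)^{2} j = -61 + \left(-4 + 0\right)^{2} \left(-48\right) = -61 + \left(-4\right)^{2} \left(-48\right) = -61 + 16 \left(-48\right) = -61 - 768 = -829$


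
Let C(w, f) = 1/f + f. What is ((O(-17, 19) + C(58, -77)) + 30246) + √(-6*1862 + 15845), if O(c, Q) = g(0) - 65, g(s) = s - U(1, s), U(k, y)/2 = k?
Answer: 2317853/77 + √4673 ≈ 30170.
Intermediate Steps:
U(k, y) = 2*k
C(w, f) = f + 1/f
g(s) = -2 + s (g(s) = s - 2 = -2 + s)
O(c, Q) = -67 (O(c, Q) = (-2 + 0) - 65 = -2 - 65 = -67)
((O(-17, 19) + C(58, -77)) + 30246) + √(-6*1862 + 15845) = ((-67 + (-77 + 1/(-77))) + 30246) + √(-6*1862 + 15845) = ((-67 + (-77 - 1/77)) + 30246) + √(-11172 + 15845) = ((-67 - 5930/77) + 30246) + √4673 = (-11089/77 + 30246) + √4673 = 2317853/77 + √4673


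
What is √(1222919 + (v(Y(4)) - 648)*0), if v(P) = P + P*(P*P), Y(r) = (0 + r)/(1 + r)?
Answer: √1222919 ≈ 1105.9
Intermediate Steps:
Y(r) = r/(1 + r)
v(P) = P + P³ (v(P) = P + P*P² = P + P³)
√(1222919 + (v(Y(4)) - 648)*0) = √(1222919 + ((4/(1 + 4) + (4/(1 + 4))³) - 648)*0) = √(1222919 + ((4/5 + (4/5)³) - 648)*0) = √(1222919 + ((4*(⅕) + (4*(⅕))³) - 648)*0) = √(1222919 + ((⅘ + (⅘)³) - 648)*0) = √(1222919 + ((⅘ + 64/125) - 648)*0) = √(1222919 + (164/125 - 648)*0) = √(1222919 - 80836/125*0) = √(1222919 + 0) = √1222919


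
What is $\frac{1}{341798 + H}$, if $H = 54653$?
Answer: $\frac{1}{396451} \approx 2.5224 \cdot 10^{-6}$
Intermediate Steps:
$\frac{1}{341798 + H} = \frac{1}{341798 + 54653} = \frac{1}{396451}$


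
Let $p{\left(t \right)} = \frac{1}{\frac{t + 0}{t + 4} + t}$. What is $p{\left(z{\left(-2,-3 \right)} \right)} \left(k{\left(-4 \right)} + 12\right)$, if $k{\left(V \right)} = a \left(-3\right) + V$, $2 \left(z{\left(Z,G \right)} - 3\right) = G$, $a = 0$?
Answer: $\frac{176}{39} \approx 4.5128$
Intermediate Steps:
$z{\left(Z,G \right)} = 3 + \frac{G}{2}$
$k{\left(V \right)} = V$ ($k{\left(V \right)} = 0 \left(-3\right) + V = 0 + V = V$)
$p{\left(t \right)} = \frac{1}{t + \frac{t}{4 + t}}$ ($p{\left(t \right)} = \frac{1}{\frac{t}{4 + t} + t} = \frac{1}{t + \frac{t}{4 + t}}$)
$p{\left(z{\left(-2,-3 \right)} \right)} \left(k{\left(-4 \right)} + 12\right) = \frac{4 + \left(3 + \frac{1}{2} \left(-3\right)\right)}{\left(3 + \frac{1}{2} \left(-3\right)\right) \left(5 + \left(3 + \frac{1}{2} \left(-3\right)\right)\right)} \left(-4 + 12\right) = \frac{4 + \left(3 - \frac{3}{2}\right)}{\left(3 - \frac{3}{2}\right) \left(5 + \left(3 - \frac{3}{2}\right)\right)} 8 = \frac{4 + \frac{3}{2}}{\frac{3}{2} \left(5 + \frac{3}{2}\right)} 8 = \frac{2}{3} \frac{1}{\frac{13}{2}} \cdot \frac{11}{2} \cdot 8 = \frac{2}{3} \cdot \frac{2}{13} \cdot \frac{11}{2} \cdot 8 = \frac{22}{39} \cdot 8 = \frac{176}{39}$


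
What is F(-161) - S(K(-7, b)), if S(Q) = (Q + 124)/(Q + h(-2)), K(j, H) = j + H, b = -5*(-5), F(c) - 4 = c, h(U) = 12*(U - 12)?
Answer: -11704/75 ≈ -156.05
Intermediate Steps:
h(U) = -144 + 12*U (h(U) = 12*(-12 + U) = -144 + 12*U)
F(c) = 4 + c
b = 25
K(j, H) = H + j
S(Q) = (124 + Q)/(-168 + Q) (S(Q) = (Q + 124)/(Q + (-144 + 12*(-2))) = (124 + Q)/(Q + (-144 - 24)) = (124 + Q)/(Q - 168) = (124 + Q)/(-168 + Q))
F(-161) - S(K(-7, b)) = (4 - 161) - (124 + (25 - 7))/(-168 + (25 - 7)) = -157 - (124 + 18)/(-168 + 18) = -157 - 142/(-150) = -157 - (-1)*142/150 = -157 - 1*(-71/75) = -157 + 71/75 = -11704/75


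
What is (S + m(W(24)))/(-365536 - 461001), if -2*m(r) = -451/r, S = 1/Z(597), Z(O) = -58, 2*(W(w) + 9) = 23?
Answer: -26153/239695730 ≈ -0.00010911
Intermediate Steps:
W(w) = 5/2 (W(w) = -9 + (½)*23 = -9 + 23/2 = 5/2)
S = -1/58 (S = 1/(-58) = -1/58 ≈ -0.017241)
m(r) = 451/(2*r) (m(r) = -(-451)/(2*r) = 451/(2*r))
(S + m(W(24)))/(-365536 - 461001) = (-1/58 + 451/(2*(5/2)))/(-365536 - 461001) = (-1/58 + (451/2)*(⅖))/(-826537) = (-1/58 + 451/5)*(-1/826537) = (26153/290)*(-1/826537) = -26153/239695730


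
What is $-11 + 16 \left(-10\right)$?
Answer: $-171$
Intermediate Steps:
$-11 + 16 \left(-10\right) = -11 - 160 = -171$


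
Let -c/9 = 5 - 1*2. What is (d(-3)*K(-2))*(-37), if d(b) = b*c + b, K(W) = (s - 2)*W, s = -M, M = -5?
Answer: 17316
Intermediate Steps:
c = -27 (c = -9*(5 - 1*2) = -9*(5 - 2) = -9*3 = -27)
s = 5 (s = -1*(-5) = 5)
K(W) = 3*W (K(W) = (5 - 2)*W = 3*W)
d(b) = -26*b (d(b) = b*(-27) + b = -27*b + b = -26*b)
(d(-3)*K(-2))*(-37) = ((-26*(-3))*(3*(-2)))*(-37) = (78*(-6))*(-37) = -468*(-37) = 17316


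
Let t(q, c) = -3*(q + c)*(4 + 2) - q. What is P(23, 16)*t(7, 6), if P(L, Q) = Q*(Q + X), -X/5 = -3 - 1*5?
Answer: -215936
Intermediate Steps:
X = 40 (X = -5*(-3 - 1*5) = -5*(-3 - 5) = -5*(-8) = 40)
P(L, Q) = Q*(40 + Q) (P(L, Q) = Q*(Q + 40) = Q*(40 + Q))
t(q, c) = -19*q - 18*c (t(q, c) = -3*(c + q)*6 - q = -3*(6*c + 6*q) - q = (-18*c - 18*q) - q = -19*q - 18*c)
P(23, 16)*t(7, 6) = (16*(40 + 16))*(-19*7 - 18*6) = (16*56)*(-133 - 108) = 896*(-241) = -215936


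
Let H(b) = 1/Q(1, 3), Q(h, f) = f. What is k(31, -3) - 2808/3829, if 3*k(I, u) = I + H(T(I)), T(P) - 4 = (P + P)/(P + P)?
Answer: 334654/34461 ≈ 9.7111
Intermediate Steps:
T(P) = 5 (T(P) = 4 + (P + P)/(P + P) = 4 + (2*P)/((2*P)) = 4 + (2*P)*(1/(2*P)) = 4 + 1 = 5)
H(b) = ⅓ (H(b) = 1/3 = ⅓)
k(I, u) = ⅑ + I/3 (k(I, u) = (I + ⅓)/3 = (⅓ + I)/3 = ⅑ + I/3)
k(31, -3) - 2808/3829 = (⅑ + (⅓)*31) - 2808/3829 = (⅑ + 31/3) - 2808/3829 = 94/9 - 1*2808/3829 = 94/9 - 2808/3829 = 334654/34461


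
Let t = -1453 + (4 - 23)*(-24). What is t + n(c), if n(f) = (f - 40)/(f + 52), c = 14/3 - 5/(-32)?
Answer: -5442012/5455 ≈ -997.62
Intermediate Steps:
c = 463/96 (c = 14*(⅓) - 5*(-1/32) = 14/3 + 5/32 = 463/96 ≈ 4.8229)
n(f) = (-40 + f)/(52 + f)
t = -997 (t = -1453 - 19*(-24) = -1453 + 456 = -997)
t + n(c) = -997 + (-40 + 463/96)/(52 + 463/96) = -997 - 3377/96/(5455/96) = -997 + (96/5455)*(-3377/96) = -997 - 3377/5455 = -5442012/5455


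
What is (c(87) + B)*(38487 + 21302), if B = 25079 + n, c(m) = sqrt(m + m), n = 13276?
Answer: 2293207095 + 59789*sqrt(174) ≈ 2.2940e+9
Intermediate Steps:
c(m) = sqrt(2)*sqrt(m) (c(m) = sqrt(2*m) = sqrt(2)*sqrt(m))
B = 38355 (B = 25079 + 13276 = 38355)
(c(87) + B)*(38487 + 21302) = (sqrt(2)*sqrt(87) + 38355)*(38487 + 21302) = (sqrt(174) + 38355)*59789 = (38355 + sqrt(174))*59789 = 2293207095 + 59789*sqrt(174)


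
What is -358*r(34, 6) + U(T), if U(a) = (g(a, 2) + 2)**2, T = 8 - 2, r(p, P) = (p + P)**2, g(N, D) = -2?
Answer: -572800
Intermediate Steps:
r(p, P) = (P + p)**2
T = 6
U(a) = 0 (U(a) = (-2 + 2)**2 = 0**2 = 0)
-358*r(34, 6) + U(T) = -358*(6 + 34)**2 + 0 = -358*40**2 + 0 = -358*1600 + 0 = -572800 + 0 = -572800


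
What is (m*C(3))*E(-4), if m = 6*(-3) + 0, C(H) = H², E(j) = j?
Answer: 648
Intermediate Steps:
m = -18 (m = -18 + 0 = -18)
(m*C(3))*E(-4) = -18*3²*(-4) = -18*9*(-4) = -162*(-4) = 648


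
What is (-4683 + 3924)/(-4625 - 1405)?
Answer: 253/2010 ≈ 0.12587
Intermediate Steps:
(-4683 + 3924)/(-4625 - 1405) = -759/(-6030) = -759*(-1/6030) = 253/2010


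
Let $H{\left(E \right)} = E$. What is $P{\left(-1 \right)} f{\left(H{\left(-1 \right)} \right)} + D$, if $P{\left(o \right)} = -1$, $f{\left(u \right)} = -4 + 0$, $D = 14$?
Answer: $18$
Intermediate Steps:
$f{\left(u \right)} = -4$
$P{\left(-1 \right)} f{\left(H{\left(-1 \right)} \right)} + D = \left(-1\right) \left(-4\right) + 14 = 4 + 14 = 18$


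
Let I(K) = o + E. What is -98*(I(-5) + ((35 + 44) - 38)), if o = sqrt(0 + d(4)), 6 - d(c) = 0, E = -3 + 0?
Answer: -3724 - 98*sqrt(6) ≈ -3964.1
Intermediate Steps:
E = -3
d(c) = 6 (d(c) = 6 - 1*0 = 6 + 0 = 6)
o = sqrt(6) (o = sqrt(0 + 6) = sqrt(6) ≈ 2.4495)
I(K) = -3 + sqrt(6) (I(K) = sqrt(6) - 3 = -3 + sqrt(6))
-98*(I(-5) + ((35 + 44) - 38)) = -98*((-3 + sqrt(6)) + ((35 + 44) - 38)) = -98*((-3 + sqrt(6)) + (79 - 38)) = -98*((-3 + sqrt(6)) + 41) = -98*(38 + sqrt(6)) = -3724 - 98*sqrt(6)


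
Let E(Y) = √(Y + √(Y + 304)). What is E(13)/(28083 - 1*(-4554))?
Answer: √(13 + √317)/32637 ≈ 0.00017006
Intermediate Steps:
E(Y) = √(Y + √(304 + Y))
E(13)/(28083 - 1*(-4554)) = √(13 + √(304 + 13))/(28083 - 1*(-4554)) = √(13 + √317)/(28083 + 4554) = √(13 + √317)/32637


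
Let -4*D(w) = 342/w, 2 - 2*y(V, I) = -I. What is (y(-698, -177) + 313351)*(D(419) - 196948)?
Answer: -103403641917565/1676 ≈ -6.1697e+10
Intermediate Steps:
y(V, I) = 1 + I/2 (y(V, I) = 1 - (-1)*I/2 = 1 + I/2)
D(w) = -171/(2*w)
(y(-698, -177) + 313351)*(D(419) - 196948) = ((1 + (½)*(-177)) + 313351)*(-171/2/419 - 196948) = ((1 - 177/2) + 313351)*(-171/2*1/419 - 196948) = (-175/2 + 313351)*(-171/838 - 196948) = (626527/2)*(-165042595/838) = -103403641917565/1676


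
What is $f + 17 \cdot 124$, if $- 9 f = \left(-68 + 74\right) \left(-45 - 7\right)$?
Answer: $\frac{6428}{3} \approx 2142.7$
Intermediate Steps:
$f = \frac{104}{3}$ ($f = - \frac{\left(-68 + 74\right) \left(-45 - 7\right)}{9} = - \frac{6 \left(-52\right)}{9} = \left(- \frac{1}{9}\right) \left(-312\right) = \frac{104}{3} \approx 34.667$)
$f + 17 \cdot 124 = \frac{104}{3} + 17 \cdot 124 = \frac{104}{3} + 2108 = \frac{6428}{3}$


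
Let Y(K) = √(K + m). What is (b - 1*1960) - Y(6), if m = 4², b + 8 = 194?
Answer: -1774 - √22 ≈ -1778.7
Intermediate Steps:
b = 186 (b = -8 + 194 = 186)
m = 16
Y(K) = √(16 + K) (Y(K) = √(K + 16) = √(16 + K))
(b - 1*1960) - Y(6) = (186 - 1*1960) - √(16 + 6) = (186 - 1960) - √22 = -1774 - √22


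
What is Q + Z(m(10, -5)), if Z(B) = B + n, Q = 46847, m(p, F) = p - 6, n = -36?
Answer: 46815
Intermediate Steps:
m(p, F) = -6 + p
Z(B) = -36 + B (Z(B) = B - 36 = -36 + B)
Q + Z(m(10, -5)) = 46847 + (-36 + (-6 + 10)) = 46847 + (-36 + 4) = 46847 - 32 = 46815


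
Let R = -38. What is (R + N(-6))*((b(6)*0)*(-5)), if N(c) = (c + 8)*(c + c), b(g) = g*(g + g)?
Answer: 0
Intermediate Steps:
b(g) = 2*g**2 (b(g) = g*(2*g) = 2*g**2)
N(c) = 2*c*(8 + c) (N(c) = (8 + c)*(2*c) = 2*c*(8 + c))
(R + N(-6))*((b(6)*0)*(-5)) = (-38 + 2*(-6)*(8 - 6))*(((2*6**2)*0)*(-5)) = (-38 + 2*(-6)*2)*(((2*36)*0)*(-5)) = (-38 - 24)*((72*0)*(-5)) = -0*(-5) = -62*0 = 0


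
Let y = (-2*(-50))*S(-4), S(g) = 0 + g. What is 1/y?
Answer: -1/400 ≈ -0.0025000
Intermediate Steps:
S(g) = g
y = -400 (y = -2*(-50)*(-4) = 100*(-4) = -400)
1/y = 1/(-400) = -1/400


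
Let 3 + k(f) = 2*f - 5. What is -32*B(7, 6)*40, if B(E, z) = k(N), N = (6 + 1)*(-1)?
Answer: 28160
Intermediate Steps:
N = -7 (N = 7*(-1) = -7)
k(f) = -8 + 2*f (k(f) = -3 + (2*f - 5) = -3 + (-5 + 2*f) = -8 + 2*f)
B(E, z) = -22 (B(E, z) = -8 + 2*(-7) = -8 - 14 = -22)
-32*B(7, 6)*40 = -32*(-22)*40 = 704*40 = 28160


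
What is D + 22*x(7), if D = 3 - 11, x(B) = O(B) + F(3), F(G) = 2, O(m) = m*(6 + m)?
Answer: 2038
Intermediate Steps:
x(B) = 2 + B*(6 + B) (x(B) = B*(6 + B) + 2 = 2 + B*(6 + B))
D = -8
D + 22*x(7) = -8 + 22*(2 + 7*(6 + 7)) = -8 + 22*(2 + 7*13) = -8 + 22*(2 + 91) = -8 + 22*93 = -8 + 2046 = 2038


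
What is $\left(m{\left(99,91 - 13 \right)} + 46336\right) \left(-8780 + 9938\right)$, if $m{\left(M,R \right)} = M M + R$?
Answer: $65096970$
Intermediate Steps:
$m{\left(M,R \right)} = R + M^{2}$ ($m{\left(M,R \right)} = M^{2} + R = R + M^{2}$)
$\left(m{\left(99,91 - 13 \right)} + 46336\right) \left(-8780 + 9938\right) = \left(\left(\left(91 - 13\right) + 99^{2}\right) + 46336\right) \left(-8780 + 9938\right) = \left(\left(\left(91 - 13\right) + 9801\right) + 46336\right) 1158 = \left(\left(78 + 9801\right) + 46336\right) 1158 = \left(9879 + 46336\right) 1158 = 56215 \cdot 1158 = 65096970$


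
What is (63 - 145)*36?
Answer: -2952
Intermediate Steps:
(63 - 145)*36 = -82*36 = -2952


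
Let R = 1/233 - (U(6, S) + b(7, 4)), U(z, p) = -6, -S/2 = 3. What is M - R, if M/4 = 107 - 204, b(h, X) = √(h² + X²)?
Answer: -91803/233 + √65 ≈ -385.94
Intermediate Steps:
S = -6 (S = -2*3 = -6)
b(h, X) = √(X² + h²)
M = -388 (M = 4*(107 - 204) = 4*(-97) = -388)
R = 1399/233 - √65 (R = 1/233 - (-6 + √(4² + 7²)) = 1/233 - (-6 + √(16 + 49)) = 1/233 - (-6 + √65) = 1/233 + (6 - √65) = 1399/233 - √65 ≈ -2.0580)
M - R = -388 - (1399/233 - √65) = -388 + (-1399/233 + √65) = -91803/233 + √65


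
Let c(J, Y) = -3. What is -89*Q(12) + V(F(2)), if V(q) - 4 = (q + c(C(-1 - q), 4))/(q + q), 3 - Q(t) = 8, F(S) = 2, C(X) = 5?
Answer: 1795/4 ≈ 448.75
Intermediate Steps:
Q(t) = -5 (Q(t) = 3 - 1*8 = 3 - 8 = -5)
V(q) = 4 + (-3 + q)/(2*q) (V(q) = 4 + (q - 3)/(q + q) = 4 + (-3 + q)/((2*q)) = 4 + (-3 + q)*(1/(2*q)) = 4 + (-3 + q)/(2*q))
-89*Q(12) + V(F(2)) = -89*(-5) + (3/2)*(-1 + 3*2)/2 = 445 + (3/2)*(½)*(-1 + 6) = 445 + (3/2)*(½)*5 = 445 + 15/4 = 1795/4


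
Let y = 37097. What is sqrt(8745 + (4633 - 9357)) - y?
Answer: -37097 + sqrt(4021) ≈ -37034.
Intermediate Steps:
sqrt(8745 + (4633 - 9357)) - y = sqrt(8745 + (4633 - 9357)) - 1*37097 = sqrt(8745 - 4724) - 37097 = sqrt(4021) - 37097 = -37097 + sqrt(4021)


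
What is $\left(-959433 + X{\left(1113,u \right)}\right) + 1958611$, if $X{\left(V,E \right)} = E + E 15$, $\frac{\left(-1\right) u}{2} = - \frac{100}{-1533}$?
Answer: $\frac{1531736674}{1533} \approx 9.9918 \cdot 10^{5}$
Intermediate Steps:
$u = - \frac{200}{1533}$ ($u = - 2 \left(- \frac{100}{-1533}\right) = - 2 \left(\left(-100\right) \left(- \frac{1}{1533}\right)\right) = \left(-2\right) \frac{100}{1533} = - \frac{200}{1533} \approx -0.13046$)
$X{\left(V,E \right)} = 16 E$ ($X{\left(V,E \right)} = E + 15 E = 16 E$)
$\left(-959433 + X{\left(1113,u \right)}\right) + 1958611 = \left(-959433 + 16 \left(- \frac{200}{1533}\right)\right) + 1958611 = \left(-959433 - \frac{3200}{1533}\right) + 1958611 = - \frac{1470813989}{1533} + 1958611 = \frac{1531736674}{1533}$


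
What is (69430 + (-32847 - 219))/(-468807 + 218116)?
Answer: -36364/250691 ≈ -0.14506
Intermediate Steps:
(69430 + (-32847 - 219))/(-468807 + 218116) = (69430 - 33066)/(-250691) = 36364*(-1/250691) = -36364/250691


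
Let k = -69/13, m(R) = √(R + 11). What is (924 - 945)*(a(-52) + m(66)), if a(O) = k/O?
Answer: -1449/676 - 21*√77 ≈ -186.42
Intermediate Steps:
m(R) = √(11 + R)
k = -69/13 (k = -69*1/13 = -69/13 ≈ -5.3077)
a(O) = -69/(13*O)
(924 - 945)*(a(-52) + m(66)) = (924 - 945)*(-69/13/(-52) + √(11 + 66)) = -21*(-69/13*(-1/52) + √77) = -21*(69/676 + √77) = -1449/676 - 21*√77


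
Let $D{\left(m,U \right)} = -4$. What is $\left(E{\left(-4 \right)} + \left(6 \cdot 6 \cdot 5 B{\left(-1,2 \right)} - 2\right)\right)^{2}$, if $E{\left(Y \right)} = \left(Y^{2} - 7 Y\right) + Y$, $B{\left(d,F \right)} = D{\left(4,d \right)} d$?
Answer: $574564$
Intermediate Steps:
$B{\left(d,F \right)} = - 4 d$
$E{\left(Y \right)} = Y^{2} - 6 Y$
$\left(E{\left(-4 \right)} + \left(6 \cdot 6 \cdot 5 B{\left(-1,2 \right)} - 2\right)\right)^{2} = \left(- 4 \left(-6 - 4\right) - \left(2 - 6 \cdot 6 \cdot 5 \left(\left(-4\right) \left(-1\right)\right)\right)\right)^{2} = \left(\left(-4\right) \left(-10\right) - \left(2 - 6 \cdot 30 \cdot 4\right)\right)^{2} = \left(40 + \left(6 \cdot 120 - 2\right)\right)^{2} = \left(40 + \left(720 - 2\right)\right)^{2} = \left(40 + 718\right)^{2} = 758^{2} = 574564$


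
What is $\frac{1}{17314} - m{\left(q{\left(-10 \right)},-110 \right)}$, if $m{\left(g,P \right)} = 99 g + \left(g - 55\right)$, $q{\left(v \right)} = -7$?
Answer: $\frac{13072071}{17314} \approx 755.0$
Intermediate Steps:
$m{\left(g,P \right)} = -55 + 100 g$ ($m{\left(g,P \right)} = 99 g + \left(g - 55\right) = 99 g + \left(-55 + g\right) = -55 + 100 g$)
$\frac{1}{17314} - m{\left(q{\left(-10 \right)},-110 \right)} = \frac{1}{17314} - \left(-55 + 100 \left(-7\right)\right) = \frac{1}{17314} - \left(-55 - 700\right) = \frac{1}{17314} - -755 = \frac{1}{17314} + 755 = \frac{13072071}{17314}$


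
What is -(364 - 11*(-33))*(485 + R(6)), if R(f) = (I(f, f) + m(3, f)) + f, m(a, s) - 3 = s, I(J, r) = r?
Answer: -367862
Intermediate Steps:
m(a, s) = 3 + s
R(f) = 3 + 3*f (R(f) = (f + (3 + f)) + f = (3 + 2*f) + f = 3 + 3*f)
-(364 - 11*(-33))*(485 + R(6)) = -(364 - 11*(-33))*(485 + (3 + 3*6)) = -(364 + 363)*(485 + (3 + 18)) = -727*(485 + 21) = -727*506 = -1*367862 = -367862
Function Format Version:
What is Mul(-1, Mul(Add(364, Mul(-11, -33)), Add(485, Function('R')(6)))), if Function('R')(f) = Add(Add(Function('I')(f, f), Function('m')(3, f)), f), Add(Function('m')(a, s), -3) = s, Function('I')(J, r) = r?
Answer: -367862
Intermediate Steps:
Function('m')(a, s) = Add(3, s)
Function('R')(f) = Add(3, Mul(3, f)) (Function('R')(f) = Add(Add(f, Add(3, f)), f) = Add(Add(3, Mul(2, f)), f) = Add(3, Mul(3, f)))
Mul(-1, Mul(Add(364, Mul(-11, -33)), Add(485, Function('R')(6)))) = Mul(-1, Mul(Add(364, Mul(-11, -33)), Add(485, Add(3, Mul(3, 6))))) = Mul(-1, Mul(Add(364, 363), Add(485, Add(3, 18)))) = Mul(-1, Mul(727, Add(485, 21))) = Mul(-1, Mul(727, 506)) = Mul(-1, 367862) = -367862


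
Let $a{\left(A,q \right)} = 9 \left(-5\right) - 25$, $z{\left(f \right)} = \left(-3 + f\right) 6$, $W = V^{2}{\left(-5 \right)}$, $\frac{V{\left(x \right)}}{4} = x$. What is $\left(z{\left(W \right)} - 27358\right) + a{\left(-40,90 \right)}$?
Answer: $-25046$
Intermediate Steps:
$V{\left(x \right)} = 4 x$
$W = 400$ ($W = \left(4 \left(-5\right)\right)^{2} = \left(-20\right)^{2} = 400$)
$z{\left(f \right)} = -18 + 6 f$
$a{\left(A,q \right)} = -70$ ($a{\left(A,q \right)} = -45 - 25 = -70$)
$\left(z{\left(W \right)} - 27358\right) + a{\left(-40,90 \right)} = \left(\left(-18 + 6 \cdot 400\right) - 27358\right) - 70 = \left(\left(-18 + 2400\right) - 27358\right) - 70 = \left(2382 - 27358\right) - 70 = -24976 - 70 = -25046$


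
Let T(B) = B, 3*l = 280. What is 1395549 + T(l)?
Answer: 4186927/3 ≈ 1.3956e+6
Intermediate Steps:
l = 280/3 (l = (⅓)*280 = 280/3 ≈ 93.333)
1395549 + T(l) = 1395549 + 280/3 = 4186927/3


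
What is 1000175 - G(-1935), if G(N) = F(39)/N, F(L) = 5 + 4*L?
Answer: 1935338786/1935 ≈ 1.0002e+6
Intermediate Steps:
G(N) = 161/N (G(N) = (5 + 4*39)/N = (5 + 156)/N = 161/N)
1000175 - G(-1935) = 1000175 - 161/(-1935) = 1000175 - 161*(-1)/1935 = 1000175 - 1*(-161/1935) = 1000175 + 161/1935 = 1935338786/1935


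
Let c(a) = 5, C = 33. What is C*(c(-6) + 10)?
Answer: 495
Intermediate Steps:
C*(c(-6) + 10) = 33*(5 + 10) = 33*15 = 495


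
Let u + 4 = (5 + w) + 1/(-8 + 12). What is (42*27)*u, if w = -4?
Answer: -6237/2 ≈ -3118.5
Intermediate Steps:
u = -11/4 (u = -4 + ((5 - 4) + 1/(-8 + 12)) = -4 + (1 + 1/4) = -4 + (1 + ¼) = -4 + 5/4 = -11/4 ≈ -2.7500)
(42*27)*u = (42*27)*(-11/4) = 1134*(-11/4) = -6237/2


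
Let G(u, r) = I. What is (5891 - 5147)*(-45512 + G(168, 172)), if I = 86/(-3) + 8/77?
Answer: -2608927760/77 ≈ -3.3882e+7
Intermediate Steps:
I = -6598/231 (I = 86*(-⅓) + 8*(1/77) = -86/3 + 8/77 = -6598/231 ≈ -28.563)
G(u, r) = -6598/231
(5891 - 5147)*(-45512 + G(168, 172)) = (5891 - 5147)*(-45512 - 6598/231) = 744*(-10519870/231) = -2608927760/77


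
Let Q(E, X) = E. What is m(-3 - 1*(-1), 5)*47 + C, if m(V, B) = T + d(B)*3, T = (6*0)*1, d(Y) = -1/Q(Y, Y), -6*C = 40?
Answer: -523/15 ≈ -34.867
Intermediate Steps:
C = -20/3 (C = -⅙*40 = -20/3 ≈ -6.6667)
d(Y) = -1/Y
T = 0 (T = 0*1 = 0)
m(V, B) = -3/B (m(V, B) = 0 - 1/B*3 = 0 - 3/B = -3/B)
m(-3 - 1*(-1), 5)*47 + C = -3/5*47 - 20/3 = -3*⅕*47 - 20/3 = -⅗*47 - 20/3 = -141/5 - 20/3 = -523/15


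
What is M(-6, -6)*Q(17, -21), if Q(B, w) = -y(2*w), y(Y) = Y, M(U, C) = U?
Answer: -252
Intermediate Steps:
Q(B, w) = -2*w
M(-6, -6)*Q(17, -21) = -(-12)*(-21) = -6*42 = -252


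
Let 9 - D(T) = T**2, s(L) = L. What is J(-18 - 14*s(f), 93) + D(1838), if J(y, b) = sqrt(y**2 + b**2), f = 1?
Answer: -3378235 + sqrt(9673) ≈ -3.3781e+6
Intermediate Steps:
D(T) = 9 - T**2
J(y, b) = sqrt(b**2 + y**2)
J(-18 - 14*s(f), 93) + D(1838) = sqrt(93**2 + (-18 - 14*1)**2) + (9 - 1*1838**2) = sqrt(8649 + (-18 - 14)**2) + (9 - 1*3378244) = sqrt(8649 + (-32)**2) + (9 - 3378244) = sqrt(8649 + 1024) - 3378235 = sqrt(9673) - 3378235 = -3378235 + sqrt(9673)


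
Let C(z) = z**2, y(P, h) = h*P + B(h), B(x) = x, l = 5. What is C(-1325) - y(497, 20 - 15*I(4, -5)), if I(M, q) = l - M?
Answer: 1753135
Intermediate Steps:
I(M, q) = 5 - M
y(P, h) = h + P*h (y(P, h) = h*P + h = P*h + h = h + P*h)
C(-1325) - y(497, 20 - 15*I(4, -5)) = (-1325)**2 - (20 - 15*(5 - 1*4))*(1 + 497) = 1755625 - (20 - 15*(5 - 4))*498 = 1755625 - (20 - 15*1)*498 = 1755625 - (20 - 15)*498 = 1755625 - 5*498 = 1755625 - 1*2490 = 1755625 - 2490 = 1753135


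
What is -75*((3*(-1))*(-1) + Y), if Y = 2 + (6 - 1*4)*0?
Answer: -375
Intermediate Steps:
Y = 2 (Y = 2 + (6 - 4)*0 = 2 + 2*0 = 2 + 0 = 2)
-75*((3*(-1))*(-1) + Y) = -75*((3*(-1))*(-1) + 2) = -75*(-3*(-1) + 2) = -75*(3 + 2) = -75*5 = -375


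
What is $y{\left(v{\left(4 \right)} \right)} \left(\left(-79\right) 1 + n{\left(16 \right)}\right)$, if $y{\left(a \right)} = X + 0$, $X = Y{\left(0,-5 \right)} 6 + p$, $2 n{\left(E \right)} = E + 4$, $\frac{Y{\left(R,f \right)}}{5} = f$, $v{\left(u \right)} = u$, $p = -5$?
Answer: $10695$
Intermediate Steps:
$Y{\left(R,f \right)} = 5 f$
$n{\left(E \right)} = 2 + \frac{E}{2}$ ($n{\left(E \right)} = \frac{E + 4}{2} = \frac{4 + E}{2} = 2 + \frac{E}{2}$)
$X = -155$ ($X = 5 \left(-5\right) 6 - 5 = \left(-25\right) 6 - 5 = -150 - 5 = -155$)
$y{\left(a \right)} = -155$ ($y{\left(a \right)} = -155 + 0 = -155$)
$y{\left(v{\left(4 \right)} \right)} \left(\left(-79\right) 1 + n{\left(16 \right)}\right) = - 155 \left(\left(-79\right) 1 + \left(2 + \frac{1}{2} \cdot 16\right)\right) = - 155 \left(-79 + \left(2 + 8\right)\right) = - 155 \left(-79 + 10\right) = \left(-155\right) \left(-69\right) = 10695$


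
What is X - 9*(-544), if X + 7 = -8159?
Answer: -3270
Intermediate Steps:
X = -8166 (X = -7 - 8159 = -8166)
X - 9*(-544) = -8166 - 9*(-544) = -8166 - 1*(-4896) = -8166 + 4896 = -3270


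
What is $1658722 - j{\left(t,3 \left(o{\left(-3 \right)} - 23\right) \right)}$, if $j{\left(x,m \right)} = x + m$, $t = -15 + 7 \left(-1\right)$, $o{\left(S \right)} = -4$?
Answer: $1658825$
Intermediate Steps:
$t = -22$ ($t = -15 - 7 = -22$)
$j{\left(x,m \right)} = m + x$
$1658722 - j{\left(t,3 \left(o{\left(-3 \right)} - 23\right) \right)} = 1658722 - \left(3 \left(-4 - 23\right) - 22\right) = 1658722 - \left(3 \left(-27\right) - 22\right) = 1658722 - \left(-81 - 22\right) = 1658722 - -103 = 1658722 + 103 = 1658825$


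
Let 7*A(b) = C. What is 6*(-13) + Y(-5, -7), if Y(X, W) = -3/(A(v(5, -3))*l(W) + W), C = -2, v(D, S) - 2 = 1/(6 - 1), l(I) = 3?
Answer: -4269/55 ≈ -77.618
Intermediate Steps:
v(D, S) = 11/5 (v(D, S) = 2 + 1/(6 - 1) = 2 + 1/5 = 11/5)
A(b) = -2/7 (A(b) = (1/7)*(-2) = -2/7)
Y(X, W) = -3/(-6/7 + W) (Y(X, W) = -3/(-2/7*3 + W) = -3/(-6/7 + W))
6*(-13) + Y(-5, -7) = 6*(-13) - 21/(-6 + 7*(-7)) = -78 - 21/(-6 - 49) = -78 - 21/(-55) = -78 - 21*(-1/55) = -78 + 21/55 = -4269/55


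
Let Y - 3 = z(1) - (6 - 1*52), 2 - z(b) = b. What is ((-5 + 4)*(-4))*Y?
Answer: 200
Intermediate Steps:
z(b) = 2 - b
Y = 50 (Y = 3 + ((2 - 1*1) - (6 - 1*52)) = 3 + ((2 - 1) - (6 - 52)) = 3 + (1 - 1*(-46)) = 3 + (1 + 46) = 3 + 47 = 50)
((-5 + 4)*(-4))*Y = ((-5 + 4)*(-4))*50 = -1*(-4)*50 = 4*50 = 200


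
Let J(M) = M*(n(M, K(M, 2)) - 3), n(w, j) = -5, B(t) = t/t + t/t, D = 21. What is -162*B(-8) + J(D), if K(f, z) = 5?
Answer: -492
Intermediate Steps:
B(t) = 2 (B(t) = 1 + 1 = 2)
J(M) = -8*M (J(M) = M*(-5 - 3) = M*(-8) = -8*M)
-162*B(-8) + J(D) = -162*2 - 8*21 = -324 - 168 = -492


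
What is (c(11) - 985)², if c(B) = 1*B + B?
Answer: 927369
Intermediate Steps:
c(B) = 2*B (c(B) = B + B = 2*B)
(c(11) - 985)² = (2*11 - 985)² = (22 - 985)² = (-963)² = 927369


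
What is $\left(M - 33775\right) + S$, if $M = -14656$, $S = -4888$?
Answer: $-53319$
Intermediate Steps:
$\left(M - 33775\right) + S = \left(-14656 - 33775\right) - 4888 = -48431 - 4888 = -53319$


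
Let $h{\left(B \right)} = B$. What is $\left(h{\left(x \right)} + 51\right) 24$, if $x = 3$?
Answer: $1296$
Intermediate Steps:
$\left(h{\left(x \right)} + 51\right) 24 = \left(3 + 51\right) 24 = 54 \cdot 24 = 1296$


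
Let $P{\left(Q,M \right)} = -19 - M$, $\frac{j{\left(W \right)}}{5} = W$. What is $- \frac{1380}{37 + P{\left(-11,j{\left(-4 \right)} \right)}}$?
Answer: $- \frac{690}{19} \approx -36.316$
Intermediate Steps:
$j{\left(W \right)} = 5 W$
$- \frac{1380}{37 + P{\left(-11,j{\left(-4 \right)} \right)}} = - \frac{1380}{37 - \left(19 + 5 \left(-4\right)\right)} = - \frac{1380}{37 - -1} = - \frac{1380}{37 + \left(-19 + 20\right)} = - \frac{1380}{37 + 1} = - \frac{1380}{38} = \left(-1380\right) \frac{1}{38} = - \frac{690}{19}$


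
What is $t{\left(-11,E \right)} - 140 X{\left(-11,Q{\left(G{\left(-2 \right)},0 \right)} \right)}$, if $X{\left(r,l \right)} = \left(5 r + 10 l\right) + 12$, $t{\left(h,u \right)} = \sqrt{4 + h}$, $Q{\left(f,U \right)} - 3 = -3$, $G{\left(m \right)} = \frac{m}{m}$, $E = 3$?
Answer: $6020 + i \sqrt{7} \approx 6020.0 + 2.6458 i$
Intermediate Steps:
$G{\left(m \right)} = 1$
$Q{\left(f,U \right)} = 0$ ($Q{\left(f,U \right)} = 3 - 3 = 0$)
$X{\left(r,l \right)} = 12 + 5 r + 10 l$
$t{\left(-11,E \right)} - 140 X{\left(-11,Q{\left(G{\left(-2 \right)},0 \right)} \right)} = \sqrt{4 - 11} - 140 \left(12 + 5 \left(-11\right) + 10 \cdot 0\right) = \sqrt{-7} - 140 \left(12 - 55 + 0\right) = i \sqrt{7} - -6020 = i \sqrt{7} + 6020 = 6020 + i \sqrt{7}$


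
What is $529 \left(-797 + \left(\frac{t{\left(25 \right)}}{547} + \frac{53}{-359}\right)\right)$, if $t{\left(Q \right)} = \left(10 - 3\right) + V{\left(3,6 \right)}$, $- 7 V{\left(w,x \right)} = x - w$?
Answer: $- \frac{579652485310}{1374611} \approx -4.2168 \cdot 10^{5}$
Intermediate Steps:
$V{\left(w,x \right)} = - \frac{x}{7} + \frac{w}{7}$ ($V{\left(w,x \right)} = - \frac{x - w}{7} = - \frac{x}{7} + \frac{w}{7}$)
$t{\left(Q \right)} = \frac{46}{7}$ ($t{\left(Q \right)} = \left(10 - 3\right) + \left(\left(- \frac{1}{7}\right) 6 + \frac{1}{7} \cdot 3\right) = 7 + \left(- \frac{6}{7} + \frac{3}{7}\right) = 7 - \frac{3}{7} = \frac{46}{7}$)
$529 \left(-797 + \left(\frac{t{\left(25 \right)}}{547} + \frac{53}{-359}\right)\right) = 529 \left(-797 + \left(\frac{46}{7 \cdot 547} + \frac{53}{-359}\right)\right) = 529 \left(-797 + \left(\frac{46}{7} \cdot \frac{1}{547} + 53 \left(- \frac{1}{359}\right)\right)\right) = 529 \left(-797 + \left(\frac{46}{3829} - \frac{53}{359}\right)\right) = 529 \left(-797 - \frac{186423}{1374611}\right) = 529 \left(- \frac{1095751390}{1374611}\right) = - \frac{579652485310}{1374611}$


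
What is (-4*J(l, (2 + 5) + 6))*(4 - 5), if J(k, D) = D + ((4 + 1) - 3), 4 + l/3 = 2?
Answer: 60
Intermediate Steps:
l = -6 (l = -12 + 3*2 = -12 + 6 = -6)
J(k, D) = 2 + D (J(k, D) = D + (5 - 3) = D + 2 = 2 + D)
(-4*J(l, (2 + 5) + 6))*(4 - 5) = (-4*(2 + ((2 + 5) + 6)))*(4 - 5) = -4*(2 + (7 + 6))*(-1) = -4*(2 + 13)*(-1) = -4*15*(-1) = -60*(-1) = 60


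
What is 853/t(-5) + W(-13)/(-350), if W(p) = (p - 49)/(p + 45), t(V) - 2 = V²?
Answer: 4777637/151200 ≈ 31.598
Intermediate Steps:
t(V) = 2 + V²
W(p) = (-49 + p)/(45 + p)
853/t(-5) + W(-13)/(-350) = 853/(2 + (-5)²) + ((-49 - 13)/(45 - 13))/(-350) = 853/(2 + 25) + (-62/32)*(-1/350) = 853/27 + ((1/32)*(-62))*(-1/350) = 853*(1/27) - 31/16*(-1/350) = 853/27 + 31/5600 = 4777637/151200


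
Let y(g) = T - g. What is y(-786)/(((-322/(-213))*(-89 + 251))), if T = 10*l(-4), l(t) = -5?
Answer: 568/189 ≈ 3.0053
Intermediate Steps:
T = -50 (T = 10*(-5) = -50)
y(g) = -50 - g
y(-786)/(((-322/(-213))*(-89 + 251))) = (-50 - 1*(-786))/(((-322/(-213))*(-89 + 251))) = (-50 + 786)/((-322*(-1/213)*162)) = 736/(((322/213)*162)) = 736/(17388/71) = 736*(71/17388) = 568/189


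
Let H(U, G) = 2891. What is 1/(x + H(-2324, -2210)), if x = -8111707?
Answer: -1/8108816 ≈ -1.2332e-7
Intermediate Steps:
1/(x + H(-2324, -2210)) = 1/(-8111707 + 2891) = 1/(-8108816) = -1/8108816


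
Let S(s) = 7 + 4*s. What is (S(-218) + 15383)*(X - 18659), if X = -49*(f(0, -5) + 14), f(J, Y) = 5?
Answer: -284407620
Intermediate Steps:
X = -931 (X = -49*(5 + 14) = -49*19 = -931)
(S(-218) + 15383)*(X - 18659) = ((7 + 4*(-218)) + 15383)*(-931 - 18659) = ((7 - 872) + 15383)*(-19590) = (-865 + 15383)*(-19590) = 14518*(-19590) = -284407620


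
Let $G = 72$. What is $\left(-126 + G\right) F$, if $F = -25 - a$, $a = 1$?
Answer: $1404$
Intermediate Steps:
$F = -26$ ($F = -25 - 1 = -26$)
$\left(-126 + G\right) F = \left(-126 + 72\right) \left(-26\right) = \left(-54\right) \left(-26\right) = 1404$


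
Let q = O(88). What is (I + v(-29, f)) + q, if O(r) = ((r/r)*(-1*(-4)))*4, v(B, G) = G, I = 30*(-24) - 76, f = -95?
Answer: -875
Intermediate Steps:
I = -796 (I = -720 - 76 = -796)
O(r) = 16 (O(r) = (1*4)*4 = 4*4 = 16)
q = 16
(I + v(-29, f)) + q = (-796 - 95) + 16 = -891 + 16 = -875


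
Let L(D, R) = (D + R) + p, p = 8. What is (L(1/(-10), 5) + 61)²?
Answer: 546121/100 ≈ 5461.2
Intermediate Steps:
L(D, R) = 8 + D + R (L(D, R) = (D + R) + 8 = 8 + D + R)
(L(1/(-10), 5) + 61)² = ((8 + 1/(-10) + 5) + 61)² = ((8 - ⅒ + 5) + 61)² = (129/10 + 61)² = (739/10)² = 546121/100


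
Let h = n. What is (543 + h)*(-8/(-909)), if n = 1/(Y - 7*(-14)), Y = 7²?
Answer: 638576/133623 ≈ 4.7789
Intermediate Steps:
Y = 49
n = 1/147 (n = 1/(49 - 7*(-14)) = 1/(49 + 98) = 1/147 ≈ 0.0068027)
h = 1/147 ≈ 0.0068027
(543 + h)*(-8/(-909)) = (543 + 1/147)*(-8/(-909)) = 79822*(-8*(-1/909))/147 = (79822/147)*(8/909) = 638576/133623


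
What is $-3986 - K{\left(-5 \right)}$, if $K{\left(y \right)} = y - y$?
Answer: $-3986$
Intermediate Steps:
$K{\left(y \right)} = 0$
$-3986 - K{\left(-5 \right)} = -3986 - 0 = -3986 + 0 = -3986$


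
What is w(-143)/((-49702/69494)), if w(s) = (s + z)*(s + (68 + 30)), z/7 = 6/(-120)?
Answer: -896576841/99404 ≈ -9019.5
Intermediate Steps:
z = -7/20 (z = 7*(6/(-120)) = 7*(6*(-1/120)) = 7*(-1/20) = -7/20 ≈ -0.35000)
w(s) = (98 + s)*(-7/20 + s) (w(s) = (s - 7/20)*(s + (68 + 30)) = (-7/20 + s)*(s + 98) = (-7/20 + s)*(98 + s) = (98 + s)*(-7/20 + s))
w(-143)/((-49702/69494)) = (-343/10 + (-143)**2 + (1953/20)*(-143))/((-49702/69494)) = (-343/10 + 20449 - 279279/20)/((-49702*1/69494)) = 25803/(4*(-24851/34747)) = (25803/4)*(-34747/24851) = -896576841/99404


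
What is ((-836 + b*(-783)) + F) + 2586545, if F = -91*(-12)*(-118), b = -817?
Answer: 3096564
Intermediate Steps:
F = -128856 (F = 1092*(-118) = -128856)
((-836 + b*(-783)) + F) + 2586545 = ((-836 - 817*(-783)) - 128856) + 2586545 = ((-836 + 639711) - 128856) + 2586545 = (638875 - 128856) + 2586545 = 510019 + 2586545 = 3096564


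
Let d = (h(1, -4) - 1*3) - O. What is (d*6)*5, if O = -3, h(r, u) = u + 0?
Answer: -120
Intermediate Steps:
h(r, u) = u
d = -4 (d = (-4 - 1*3) - 1*(-3) = (-4 - 3) + 3 = -7 + 3 = -4)
(d*6)*5 = -4*6*5 = -24*5 = -120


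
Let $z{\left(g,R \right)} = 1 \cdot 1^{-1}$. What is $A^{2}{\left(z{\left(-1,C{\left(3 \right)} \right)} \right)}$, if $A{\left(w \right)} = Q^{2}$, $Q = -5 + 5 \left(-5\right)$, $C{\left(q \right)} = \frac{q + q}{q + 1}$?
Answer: $810000$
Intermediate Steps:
$C{\left(q \right)} = \frac{2 q}{1 + q}$
$z{\left(g,R \right)} = 1$ ($z{\left(g,R \right)} = 1 \cdot 1 = 1$)
$Q = -30$ ($Q = -5 - 25 = -30$)
$A{\left(w \right)} = 900$ ($A{\left(w \right)} = \left(-30\right)^{2} = 900$)
$A^{2}{\left(z{\left(-1,C{\left(3 \right)} \right)} \right)} = 900^{2} = 810000$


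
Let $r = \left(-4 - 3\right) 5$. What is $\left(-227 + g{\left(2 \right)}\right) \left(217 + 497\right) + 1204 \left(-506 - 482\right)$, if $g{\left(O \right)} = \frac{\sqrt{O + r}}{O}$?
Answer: $-1351630 + 357 i \sqrt{33} \approx -1.3516 \cdot 10^{6} + 2050.8 i$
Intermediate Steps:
$r = -35$ ($r = \left(-7\right) 5 = -35$)
$g{\left(O \right)} = \frac{\sqrt{-35 + O}}{O}$ ($g{\left(O \right)} = \frac{\sqrt{O - 35}}{O} = \frac{\sqrt{-35 + O}}{O}$)
$\left(-227 + g{\left(2 \right)}\right) \left(217 + 497\right) + 1204 \left(-506 - 482\right) = \left(-227 + \frac{\sqrt{-35 + 2}}{2}\right) \left(217 + 497\right) + 1204 \left(-506 - 482\right) = \left(-227 + \frac{\sqrt{-33}}{2}\right) 714 + 1204 \left(-988\right) = \left(-227 + \frac{i \sqrt{33}}{2}\right) 714 - 1189552 = \left(-162078 + 357 i \sqrt{33}\right) - 1189552 = -1351630 + 357 i \sqrt{33}$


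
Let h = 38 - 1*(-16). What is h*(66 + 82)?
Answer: 7992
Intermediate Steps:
h = 54 (h = 38 + 16 = 54)
h*(66 + 82) = 54*(66 + 82) = 54*148 = 7992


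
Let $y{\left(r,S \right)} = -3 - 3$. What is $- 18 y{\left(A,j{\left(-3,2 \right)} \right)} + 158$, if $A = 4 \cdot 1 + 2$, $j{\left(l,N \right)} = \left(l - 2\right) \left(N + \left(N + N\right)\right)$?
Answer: $266$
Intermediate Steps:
$j{\left(l,N \right)} = 3 N \left(-2 + l\right)$ ($j{\left(l,N \right)} = \left(-2 + l\right) \left(N + 2 N\right) = \left(-2 + l\right) 3 N = 3 N \left(-2 + l\right)$)
$A = 6$ ($A = 4 + 2 = 6$)
$y{\left(r,S \right)} = -6$
$- 18 y{\left(A,j{\left(-3,2 \right)} \right)} + 158 = \left(-18\right) \left(-6\right) + 158 = 108 + 158 = 266$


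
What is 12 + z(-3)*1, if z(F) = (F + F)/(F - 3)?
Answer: 13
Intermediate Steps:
z(F) = 2*F/(-3 + F) (z(F) = (2*F)/(-3 + F) = 2*F/(-3 + F))
12 + z(-3)*1 = 12 + (2*(-3)/(-3 - 3))*1 = 12 + (2*(-3)/(-6))*1 = 12 + (2*(-3)*(-1/6))*1 = 12 + 1*1 = 12 + 1 = 13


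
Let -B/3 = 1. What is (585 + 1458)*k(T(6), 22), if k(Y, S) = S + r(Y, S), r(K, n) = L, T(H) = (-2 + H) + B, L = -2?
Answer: 40860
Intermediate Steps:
B = -3 (B = -3*1 = -3)
T(H) = -5 + H (T(H) = (-2 + H) - 3 = -5 + H)
r(K, n) = -2
k(Y, S) = -2 + S (k(Y, S) = S - 2 = -2 + S)
(585 + 1458)*k(T(6), 22) = (585 + 1458)*(-2 + 22) = 2043*20 = 40860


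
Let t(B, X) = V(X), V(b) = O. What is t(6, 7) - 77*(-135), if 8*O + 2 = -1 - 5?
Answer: 10394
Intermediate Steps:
O = -1 (O = -¼ + (-1 - 5)/8 = -¼ + (⅛)*(-6) = -¼ - ¾ = -1)
V(b) = -1
t(B, X) = -1
t(6, 7) - 77*(-135) = -1 - 77*(-135) = -1 + 10395 = 10394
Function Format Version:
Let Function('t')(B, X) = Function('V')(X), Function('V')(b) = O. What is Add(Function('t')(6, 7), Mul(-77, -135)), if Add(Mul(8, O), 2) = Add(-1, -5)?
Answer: 10394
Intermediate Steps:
O = -1 (O = Add(Rational(-1, 4), Mul(Rational(1, 8), Add(-1, -5))) = Add(Rational(-1, 4), Mul(Rational(1, 8), -6)) = Add(Rational(-1, 4), Rational(-3, 4)) = -1)
Function('V')(b) = -1
Function('t')(B, X) = -1
Add(Function('t')(6, 7), Mul(-77, -135)) = Add(-1, Mul(-77, -135)) = Add(-1, 10395) = 10394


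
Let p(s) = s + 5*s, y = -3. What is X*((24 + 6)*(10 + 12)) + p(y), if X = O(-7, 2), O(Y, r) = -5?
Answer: -3318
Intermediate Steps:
p(s) = 6*s
X = -5
X*((24 + 6)*(10 + 12)) + p(y) = -5*(24 + 6)*(10 + 12) + 6*(-3) = -150*22 - 18 = -5*660 - 18 = -3300 - 18 = -3318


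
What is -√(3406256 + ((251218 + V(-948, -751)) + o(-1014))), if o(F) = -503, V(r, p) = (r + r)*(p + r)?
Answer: -5*√275131 ≈ -2622.6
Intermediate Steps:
V(r, p) = 2*r*(p + r) (V(r, p) = (2*r)*(p + r) = 2*r*(p + r))
-√(3406256 + ((251218 + V(-948, -751)) + o(-1014))) = -√(3406256 + ((251218 + 2*(-948)*(-751 - 948)) - 503)) = -√(3406256 + ((251218 + 2*(-948)*(-1699)) - 503)) = -√(3406256 + ((251218 + 3221304) - 503)) = -√(3406256 + (3472522 - 503)) = -√(3406256 + 3472019) = -√6878275 = -5*√275131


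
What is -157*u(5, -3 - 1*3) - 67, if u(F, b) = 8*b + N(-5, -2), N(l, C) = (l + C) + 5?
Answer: 7783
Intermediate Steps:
N(l, C) = 5 + C + l (N(l, C) = (C + l) + 5 = 5 + C + l)
u(F, b) = -2 + 8*b (u(F, b) = 8*b + (5 - 2 - 5) = 8*b - 2 = -2 + 8*b)
-157*u(5, -3 - 1*3) - 67 = -157*(-2 + 8*(-3 - 1*3)) - 67 = -157*(-2 + 8*(-3 - 3)) - 67 = -157*(-2 + 8*(-6)) - 67 = -157*(-2 - 48) - 67 = -157*(-50) - 67 = 7850 - 67 = 7783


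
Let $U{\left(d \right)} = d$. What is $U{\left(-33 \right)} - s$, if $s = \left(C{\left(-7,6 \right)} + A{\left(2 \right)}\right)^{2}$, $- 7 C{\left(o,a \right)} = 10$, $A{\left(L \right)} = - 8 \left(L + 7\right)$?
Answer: $- \frac{265813}{49} \approx -5424.8$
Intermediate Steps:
$A{\left(L \right)} = -56 - 8 L$ ($A{\left(L \right)} = - 8 \left(7 + L\right) = -56 - 8 L$)
$C{\left(o,a \right)} = - \frac{10}{7}$ ($C{\left(o,a \right)} = \left(- \frac{1}{7}\right) 10 = - \frac{10}{7}$)
$s = \frac{264196}{49}$ ($s = \left(- \frac{10}{7} - 72\right)^{2} = \left(- \frac{514}{7}\right)^{2} = \frac{264196}{49} \approx 5391.8$)
$U{\left(-33 \right)} - s = -33 - \frac{264196}{49} = - \frac{265813}{49}$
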